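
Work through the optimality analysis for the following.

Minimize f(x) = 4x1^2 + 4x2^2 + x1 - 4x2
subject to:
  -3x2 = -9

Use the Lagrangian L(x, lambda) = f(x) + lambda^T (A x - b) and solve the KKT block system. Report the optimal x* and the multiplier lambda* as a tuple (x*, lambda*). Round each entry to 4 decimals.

Form the Lagrangian:
  L(x, lambda) = (1/2) x^T Q x + c^T x + lambda^T (A x - b)
Stationarity (grad_x L = 0): Q x + c + A^T lambda = 0.
Primal feasibility: A x = b.

This gives the KKT block system:
  [ Q   A^T ] [ x     ]   [-c ]
  [ A    0  ] [ lambda ] = [ b ]

Solving the linear system:
  x*      = (-0.125, 3)
  lambda* = (6.6667)
  f(x*)   = 23.9375

x* = (-0.125, 3), lambda* = (6.6667)


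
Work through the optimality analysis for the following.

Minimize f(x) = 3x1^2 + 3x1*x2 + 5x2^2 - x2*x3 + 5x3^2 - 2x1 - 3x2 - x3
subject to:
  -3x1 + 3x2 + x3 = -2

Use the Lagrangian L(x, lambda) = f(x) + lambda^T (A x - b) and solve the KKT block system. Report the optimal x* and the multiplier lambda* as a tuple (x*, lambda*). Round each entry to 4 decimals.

Form the Lagrangian:
  L(x, lambda) = (1/2) x^T Q x + c^T x + lambda^T (A x - b)
Stationarity (grad_x L = 0): Q x + c + A^T lambda = 0.
Primal feasibility: A x = b.

This gives the KKT block system:
  [ Q   A^T ] [ x     ]   [-c ]
  [ A    0  ] [ lambda ] = [ b ]

Solving the linear system:
  x*      = (0.631, -0.0491, 0.0405)
  lambda* = (0.5462)
  f(x*)   = -0.0313

x* = (0.631, -0.0491, 0.0405), lambda* = (0.5462)


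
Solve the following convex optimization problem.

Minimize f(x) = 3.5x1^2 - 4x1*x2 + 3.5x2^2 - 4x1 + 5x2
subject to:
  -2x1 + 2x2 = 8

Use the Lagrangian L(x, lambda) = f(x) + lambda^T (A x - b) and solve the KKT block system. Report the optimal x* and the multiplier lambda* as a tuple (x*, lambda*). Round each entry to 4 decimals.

Form the Lagrangian:
  L(x, lambda) = (1/2) x^T Q x + c^T x + lambda^T (A x - b)
Stationarity (grad_x L = 0): Q x + c + A^T lambda = 0.
Primal feasibility: A x = b.

This gives the KKT block system:
  [ Q   A^T ] [ x     ]   [-c ]
  [ A    0  ] [ lambda ] = [ b ]

Solving the linear system:
  x*      = (-2.1667, 1.8333)
  lambda* = (-13.25)
  f(x*)   = 61.9167

x* = (-2.1667, 1.8333), lambda* = (-13.25)


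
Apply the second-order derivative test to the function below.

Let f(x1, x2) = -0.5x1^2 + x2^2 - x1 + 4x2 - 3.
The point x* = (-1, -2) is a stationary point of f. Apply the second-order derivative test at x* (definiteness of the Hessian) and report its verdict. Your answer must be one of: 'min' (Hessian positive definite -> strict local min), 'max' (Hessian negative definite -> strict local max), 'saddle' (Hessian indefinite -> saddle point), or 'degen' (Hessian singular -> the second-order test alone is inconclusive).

Compute the Hessian H = grad^2 f:
  H = [[-1, 0], [0, 2]]
Verify stationarity: grad f(x*) = H x* + g = (0, 0).
Eigenvalues of H: -1, 2.
Eigenvalues have mixed signs, so H is indefinite -> x* is a saddle point.

saddle


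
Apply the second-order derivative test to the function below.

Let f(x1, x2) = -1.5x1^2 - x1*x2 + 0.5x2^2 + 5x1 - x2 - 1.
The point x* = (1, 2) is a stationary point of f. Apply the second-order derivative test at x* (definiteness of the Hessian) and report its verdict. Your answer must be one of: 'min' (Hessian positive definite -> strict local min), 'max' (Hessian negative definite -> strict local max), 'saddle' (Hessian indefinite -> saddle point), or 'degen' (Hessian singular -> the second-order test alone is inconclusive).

Compute the Hessian H = grad^2 f:
  H = [[-3, -1], [-1, 1]]
Verify stationarity: grad f(x*) = H x* + g = (0, 0).
Eigenvalues of H: -3.2361, 1.2361.
Eigenvalues have mixed signs, so H is indefinite -> x* is a saddle point.

saddle


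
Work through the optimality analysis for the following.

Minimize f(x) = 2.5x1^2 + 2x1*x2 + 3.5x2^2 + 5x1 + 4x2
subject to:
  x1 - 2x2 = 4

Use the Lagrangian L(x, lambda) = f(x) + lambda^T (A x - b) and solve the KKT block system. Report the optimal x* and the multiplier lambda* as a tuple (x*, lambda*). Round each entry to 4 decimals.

Form the Lagrangian:
  L(x, lambda) = (1/2) x^T Q x + c^T x + lambda^T (A x - b)
Stationarity (grad_x L = 0): Q x + c + A^T lambda = 0.
Primal feasibility: A x = b.

This gives the KKT block system:
  [ Q   A^T ] [ x     ]   [-c ]
  [ A    0  ] [ lambda ] = [ b ]

Solving the linear system:
  x*      = (0.4571, -1.7714)
  lambda* = (-3.7429)
  f(x*)   = 5.0857

x* = (0.4571, -1.7714), lambda* = (-3.7429)


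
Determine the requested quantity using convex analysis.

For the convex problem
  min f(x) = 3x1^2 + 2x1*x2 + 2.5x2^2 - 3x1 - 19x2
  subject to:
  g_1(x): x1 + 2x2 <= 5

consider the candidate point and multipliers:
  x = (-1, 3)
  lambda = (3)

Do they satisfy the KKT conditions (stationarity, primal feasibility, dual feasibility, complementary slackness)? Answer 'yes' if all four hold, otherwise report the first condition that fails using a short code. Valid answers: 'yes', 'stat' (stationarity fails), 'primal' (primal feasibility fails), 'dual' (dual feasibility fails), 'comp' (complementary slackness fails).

Gradient of f: grad f(x) = Q x + c = (-3, -6)
Constraint values g_i(x) = a_i^T x - b_i:
  g_1((-1, 3)) = 0
Stationarity residual: grad f(x) + sum_i lambda_i a_i = (0, 0)
  -> stationarity OK
Primal feasibility (all g_i <= 0): OK
Dual feasibility (all lambda_i >= 0): OK
Complementary slackness (lambda_i * g_i(x) = 0 for all i): OK

Verdict: yes, KKT holds.

yes


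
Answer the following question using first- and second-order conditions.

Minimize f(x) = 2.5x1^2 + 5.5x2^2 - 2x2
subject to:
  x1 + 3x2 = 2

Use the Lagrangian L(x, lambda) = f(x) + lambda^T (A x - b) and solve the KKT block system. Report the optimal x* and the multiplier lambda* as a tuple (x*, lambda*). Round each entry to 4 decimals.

Form the Lagrangian:
  L(x, lambda) = (1/2) x^T Q x + c^T x + lambda^T (A x - b)
Stationarity (grad_x L = 0): Q x + c + A^T lambda = 0.
Primal feasibility: A x = b.

This gives the KKT block system:
  [ Q   A^T ] [ x     ]   [-c ]
  [ A    0  ] [ lambda ] = [ b ]

Solving the linear system:
  x*      = (0.2857, 0.5714)
  lambda* = (-1.4286)
  f(x*)   = 0.8571

x* = (0.2857, 0.5714), lambda* = (-1.4286)


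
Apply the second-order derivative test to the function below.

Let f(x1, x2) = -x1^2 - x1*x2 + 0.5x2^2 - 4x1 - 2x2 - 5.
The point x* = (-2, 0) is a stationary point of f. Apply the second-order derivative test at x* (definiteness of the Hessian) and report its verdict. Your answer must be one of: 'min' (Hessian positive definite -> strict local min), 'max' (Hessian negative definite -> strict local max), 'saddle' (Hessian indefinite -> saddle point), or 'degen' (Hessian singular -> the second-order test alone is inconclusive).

Compute the Hessian H = grad^2 f:
  H = [[-2, -1], [-1, 1]]
Verify stationarity: grad f(x*) = H x* + g = (0, 0).
Eigenvalues of H: -2.3028, 1.3028.
Eigenvalues have mixed signs, so H is indefinite -> x* is a saddle point.

saddle


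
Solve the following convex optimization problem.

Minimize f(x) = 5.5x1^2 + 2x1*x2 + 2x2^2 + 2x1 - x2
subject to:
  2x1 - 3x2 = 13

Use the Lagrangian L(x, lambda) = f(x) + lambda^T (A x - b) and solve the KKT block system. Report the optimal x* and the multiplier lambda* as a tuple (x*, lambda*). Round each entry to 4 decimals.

Form the Lagrangian:
  L(x, lambda) = (1/2) x^T Q x + c^T x + lambda^T (A x - b)
Stationarity (grad_x L = 0): Q x + c + A^T lambda = 0.
Primal feasibility: A x = b.

This gives the KKT block system:
  [ Q   A^T ] [ x     ]   [-c ]
  [ A    0  ] [ lambda ] = [ b ]

Solving the linear system:
  x*      = (1.223, -3.518)
  lambda* = (-4.2086)
  f(x*)   = 30.3381

x* = (1.223, -3.518), lambda* = (-4.2086)


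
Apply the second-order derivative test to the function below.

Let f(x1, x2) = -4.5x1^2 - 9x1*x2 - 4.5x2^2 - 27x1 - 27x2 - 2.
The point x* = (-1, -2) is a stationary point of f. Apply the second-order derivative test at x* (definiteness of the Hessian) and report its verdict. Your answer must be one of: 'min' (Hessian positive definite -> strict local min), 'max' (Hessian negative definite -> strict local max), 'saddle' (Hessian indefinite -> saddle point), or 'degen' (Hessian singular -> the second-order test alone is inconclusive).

Compute the Hessian H = grad^2 f:
  H = [[-9, -9], [-9, -9]]
Verify stationarity: grad f(x*) = H x* + g = (0, 0).
Eigenvalues of H: -18, 0.
H has a zero eigenvalue (singular; negative semidefinite but not definite), so H is neither positive definite, negative definite, nor indefinite. The second-order test alone is inconclusive -> degen.
(Indeed, f is constant along the null direction of H through x*, so x* is not a strict local extremum.)

degen


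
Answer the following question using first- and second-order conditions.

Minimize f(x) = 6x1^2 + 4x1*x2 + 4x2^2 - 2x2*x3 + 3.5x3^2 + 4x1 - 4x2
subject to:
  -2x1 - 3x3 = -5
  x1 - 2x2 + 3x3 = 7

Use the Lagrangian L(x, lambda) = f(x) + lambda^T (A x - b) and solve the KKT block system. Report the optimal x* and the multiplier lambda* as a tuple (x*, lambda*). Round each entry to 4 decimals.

Form the Lagrangian:
  L(x, lambda) = (1/2) x^T Q x + c^T x + lambda^T (A x - b)
Stationarity (grad_x L = 0): Q x + c + A^T lambda = 0.
Primal feasibility: A x = b.

This gives the KKT block system:
  [ Q   A^T ] [ x     ]   [-c ]
  [ A    0  ] [ lambda ] = [ b ]

Solving the linear system:
  x*      = (0.1226, -1.0613, 1.5849)
  lambda* = (-3.1792, -7.5849)
  f(x*)   = 20.967

x* = (0.1226, -1.0613, 1.5849), lambda* = (-3.1792, -7.5849)


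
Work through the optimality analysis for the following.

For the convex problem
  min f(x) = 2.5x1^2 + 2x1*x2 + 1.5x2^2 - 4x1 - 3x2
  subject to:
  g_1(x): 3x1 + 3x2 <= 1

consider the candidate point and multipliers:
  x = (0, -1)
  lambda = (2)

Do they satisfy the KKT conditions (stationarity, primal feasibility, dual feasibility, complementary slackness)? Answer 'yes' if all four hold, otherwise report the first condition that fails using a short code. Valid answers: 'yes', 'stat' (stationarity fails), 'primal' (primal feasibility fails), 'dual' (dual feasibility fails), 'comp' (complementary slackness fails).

Gradient of f: grad f(x) = Q x + c = (-6, -6)
Constraint values g_i(x) = a_i^T x - b_i:
  g_1((0, -1)) = -4
Stationarity residual: grad f(x) + sum_i lambda_i a_i = (0, 0)
  -> stationarity OK
Primal feasibility (all g_i <= 0): OK
Dual feasibility (all lambda_i >= 0): OK
Complementary slackness (lambda_i * g_i(x) = 0 for all i): FAILS

Verdict: the first failing condition is complementary_slackness -> comp.

comp


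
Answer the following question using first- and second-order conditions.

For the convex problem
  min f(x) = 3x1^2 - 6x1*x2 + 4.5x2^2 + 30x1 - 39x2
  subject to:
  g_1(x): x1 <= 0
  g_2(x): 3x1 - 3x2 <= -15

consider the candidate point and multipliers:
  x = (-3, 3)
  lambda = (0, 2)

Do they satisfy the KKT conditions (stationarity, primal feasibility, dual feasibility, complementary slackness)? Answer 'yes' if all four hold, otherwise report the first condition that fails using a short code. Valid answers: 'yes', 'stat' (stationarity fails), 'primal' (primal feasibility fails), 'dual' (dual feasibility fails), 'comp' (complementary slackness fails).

Gradient of f: grad f(x) = Q x + c = (-6, 6)
Constraint values g_i(x) = a_i^T x - b_i:
  g_1((-3, 3)) = -3
  g_2((-3, 3)) = -3
Stationarity residual: grad f(x) + sum_i lambda_i a_i = (0, 0)
  -> stationarity OK
Primal feasibility (all g_i <= 0): OK
Dual feasibility (all lambda_i >= 0): OK
Complementary slackness (lambda_i * g_i(x) = 0 for all i): FAILS

Verdict: the first failing condition is complementary_slackness -> comp.

comp


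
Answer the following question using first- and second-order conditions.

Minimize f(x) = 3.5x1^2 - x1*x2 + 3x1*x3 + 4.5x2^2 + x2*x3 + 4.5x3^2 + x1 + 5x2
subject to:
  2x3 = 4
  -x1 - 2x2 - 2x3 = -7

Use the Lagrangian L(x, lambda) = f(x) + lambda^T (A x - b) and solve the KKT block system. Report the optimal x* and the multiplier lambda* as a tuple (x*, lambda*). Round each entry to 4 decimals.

Form the Lagrangian:
  L(x, lambda) = (1/2) x^T Q x + c^T x + lambda^T (A x - b)
Stationarity (grad_x L = 0): Q x + c + A^T lambda = 0.
Primal feasibility: A x = b.

This gives the KKT block system:
  [ Q   A^T ] [ x     ]   [-c ]
  [ A    0  ] [ lambda ] = [ b ]

Solving the linear system:
  x*      = (0.4634, 1.2683, 2)
  lambda* = (-1.3537, 8.9756)
  f(x*)   = 37.5244

x* = (0.4634, 1.2683, 2), lambda* = (-1.3537, 8.9756)


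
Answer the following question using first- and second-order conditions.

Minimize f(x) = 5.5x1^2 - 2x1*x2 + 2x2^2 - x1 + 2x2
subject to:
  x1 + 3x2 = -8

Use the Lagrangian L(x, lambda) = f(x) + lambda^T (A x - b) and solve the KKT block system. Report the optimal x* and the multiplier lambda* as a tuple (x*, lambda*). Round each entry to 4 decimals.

Form the Lagrangian:
  L(x, lambda) = (1/2) x^T Q x + c^T x + lambda^T (A x - b)
Stationarity (grad_x L = 0): Q x + c + A^T lambda = 0.
Primal feasibility: A x = b.

This gives the KKT block system:
  [ Q   A^T ] [ x     ]   [-c ]
  [ A    0  ] [ lambda ] = [ b ]

Solving the linear system:
  x*      = (-0.5652, -2.4783)
  lambda* = (2.2609)
  f(x*)   = 6.8478

x* = (-0.5652, -2.4783), lambda* = (2.2609)


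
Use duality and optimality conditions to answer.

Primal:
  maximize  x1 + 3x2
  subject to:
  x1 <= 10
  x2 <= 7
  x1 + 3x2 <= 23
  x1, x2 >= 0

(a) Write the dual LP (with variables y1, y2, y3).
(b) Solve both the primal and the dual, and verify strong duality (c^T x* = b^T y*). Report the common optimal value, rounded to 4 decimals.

The standard primal-dual pair for 'max c^T x s.t. A x <= b, x >= 0' is:
  Dual:  min b^T y  s.t.  A^T y >= c,  y >= 0.

So the dual LP is:
  minimize  10y1 + 7y2 + 23y3
  subject to:
    y1 + y3 >= 1
    y2 + 3y3 >= 3
    y1, y2, y3 >= 0

Solving the primal: x* = (2, 7).
  primal value c^T x* = 23.
Solving the dual: y* = (0, 0, 1).
  dual value b^T y* = 23.
Strong duality: c^T x* = b^T y*. Confirmed.

23


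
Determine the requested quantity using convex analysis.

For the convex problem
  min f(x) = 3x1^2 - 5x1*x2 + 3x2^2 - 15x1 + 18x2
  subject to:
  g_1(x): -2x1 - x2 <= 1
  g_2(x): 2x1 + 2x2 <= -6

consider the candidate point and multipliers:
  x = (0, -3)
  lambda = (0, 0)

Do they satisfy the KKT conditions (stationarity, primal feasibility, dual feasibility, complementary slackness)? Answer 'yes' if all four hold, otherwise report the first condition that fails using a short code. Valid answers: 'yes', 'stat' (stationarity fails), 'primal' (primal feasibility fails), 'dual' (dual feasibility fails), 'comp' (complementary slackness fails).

Gradient of f: grad f(x) = Q x + c = (0, 0)
Constraint values g_i(x) = a_i^T x - b_i:
  g_1((0, -3)) = 2
  g_2((0, -3)) = 0
Stationarity residual: grad f(x) + sum_i lambda_i a_i = (0, 0)
  -> stationarity OK
Primal feasibility (all g_i <= 0): FAILS
Dual feasibility (all lambda_i >= 0): OK
Complementary slackness (lambda_i * g_i(x) = 0 for all i): OK

Verdict: the first failing condition is primal_feasibility -> primal.

primal


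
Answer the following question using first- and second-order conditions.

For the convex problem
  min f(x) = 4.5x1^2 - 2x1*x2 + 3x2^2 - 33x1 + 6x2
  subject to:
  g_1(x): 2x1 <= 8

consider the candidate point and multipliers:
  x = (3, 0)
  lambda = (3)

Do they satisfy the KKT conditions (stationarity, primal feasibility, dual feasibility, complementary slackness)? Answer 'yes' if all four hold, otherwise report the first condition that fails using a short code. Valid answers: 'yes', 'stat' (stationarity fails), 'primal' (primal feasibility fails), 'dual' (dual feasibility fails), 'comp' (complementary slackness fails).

Gradient of f: grad f(x) = Q x + c = (-6, 0)
Constraint values g_i(x) = a_i^T x - b_i:
  g_1((3, 0)) = -2
Stationarity residual: grad f(x) + sum_i lambda_i a_i = (0, 0)
  -> stationarity OK
Primal feasibility (all g_i <= 0): OK
Dual feasibility (all lambda_i >= 0): OK
Complementary slackness (lambda_i * g_i(x) = 0 for all i): FAILS

Verdict: the first failing condition is complementary_slackness -> comp.

comp


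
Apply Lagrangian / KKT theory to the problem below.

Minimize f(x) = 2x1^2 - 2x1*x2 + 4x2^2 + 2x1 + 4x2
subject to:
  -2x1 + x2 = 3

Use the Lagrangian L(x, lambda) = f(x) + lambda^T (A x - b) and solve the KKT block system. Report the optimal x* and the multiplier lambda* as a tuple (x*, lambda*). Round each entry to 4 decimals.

Form the Lagrangian:
  L(x, lambda) = (1/2) x^T Q x + c^T x + lambda^T (A x - b)
Stationarity (grad_x L = 0): Q x + c + A^T lambda = 0.
Primal feasibility: A x = b.

This gives the KKT block system:
  [ Q   A^T ] [ x     ]   [-c ]
  [ A    0  ] [ lambda ] = [ b ]

Solving the linear system:
  x*      = (-1.8571, -0.7143)
  lambda* = (-2)
  f(x*)   = -0.2857

x* = (-1.8571, -0.7143), lambda* = (-2)


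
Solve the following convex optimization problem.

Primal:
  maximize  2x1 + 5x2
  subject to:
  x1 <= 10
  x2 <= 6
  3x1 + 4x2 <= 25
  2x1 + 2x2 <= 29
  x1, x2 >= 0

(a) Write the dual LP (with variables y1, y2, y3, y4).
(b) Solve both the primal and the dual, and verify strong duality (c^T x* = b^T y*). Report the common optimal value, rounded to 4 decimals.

The standard primal-dual pair for 'max c^T x s.t. A x <= b, x >= 0' is:
  Dual:  min b^T y  s.t.  A^T y >= c,  y >= 0.

So the dual LP is:
  minimize  10y1 + 6y2 + 25y3 + 29y4
  subject to:
    y1 + 3y3 + 2y4 >= 2
    y2 + 4y3 + 2y4 >= 5
    y1, y2, y3, y4 >= 0

Solving the primal: x* = (0.3333, 6).
  primal value c^T x* = 30.6667.
Solving the dual: y* = (0, 2.3333, 0.6667, 0).
  dual value b^T y* = 30.6667.
Strong duality: c^T x* = b^T y*. Confirmed.

30.6667


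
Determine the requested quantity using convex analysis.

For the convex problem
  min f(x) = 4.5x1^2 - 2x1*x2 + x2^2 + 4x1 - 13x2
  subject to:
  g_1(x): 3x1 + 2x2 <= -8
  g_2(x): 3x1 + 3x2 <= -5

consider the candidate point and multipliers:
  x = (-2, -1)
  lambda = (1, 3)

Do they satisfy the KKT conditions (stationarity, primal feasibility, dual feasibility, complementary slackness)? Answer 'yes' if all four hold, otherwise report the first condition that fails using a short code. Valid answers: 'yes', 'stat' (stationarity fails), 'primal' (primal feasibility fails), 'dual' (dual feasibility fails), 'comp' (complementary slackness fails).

Gradient of f: grad f(x) = Q x + c = (-12, -11)
Constraint values g_i(x) = a_i^T x - b_i:
  g_1((-2, -1)) = 0
  g_2((-2, -1)) = -4
Stationarity residual: grad f(x) + sum_i lambda_i a_i = (0, 0)
  -> stationarity OK
Primal feasibility (all g_i <= 0): OK
Dual feasibility (all lambda_i >= 0): OK
Complementary slackness (lambda_i * g_i(x) = 0 for all i): FAILS

Verdict: the first failing condition is complementary_slackness -> comp.

comp


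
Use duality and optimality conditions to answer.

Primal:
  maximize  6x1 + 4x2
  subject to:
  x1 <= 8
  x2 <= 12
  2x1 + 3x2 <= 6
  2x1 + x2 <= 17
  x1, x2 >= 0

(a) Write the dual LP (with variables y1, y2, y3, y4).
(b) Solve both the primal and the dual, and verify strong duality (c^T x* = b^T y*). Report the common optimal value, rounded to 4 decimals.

The standard primal-dual pair for 'max c^T x s.t. A x <= b, x >= 0' is:
  Dual:  min b^T y  s.t.  A^T y >= c,  y >= 0.

So the dual LP is:
  minimize  8y1 + 12y2 + 6y3 + 17y4
  subject to:
    y1 + 2y3 + 2y4 >= 6
    y2 + 3y3 + y4 >= 4
    y1, y2, y3, y4 >= 0

Solving the primal: x* = (3, 0).
  primal value c^T x* = 18.
Solving the dual: y* = (0, 0, 3, 0).
  dual value b^T y* = 18.
Strong duality: c^T x* = b^T y*. Confirmed.

18


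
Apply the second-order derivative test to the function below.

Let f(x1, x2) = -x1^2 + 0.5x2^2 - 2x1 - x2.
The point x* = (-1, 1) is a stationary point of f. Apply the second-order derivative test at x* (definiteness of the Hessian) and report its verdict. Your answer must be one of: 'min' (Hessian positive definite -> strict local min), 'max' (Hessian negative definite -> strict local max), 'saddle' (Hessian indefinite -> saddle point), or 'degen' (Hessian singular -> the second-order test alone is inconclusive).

Compute the Hessian H = grad^2 f:
  H = [[-2, 0], [0, 1]]
Verify stationarity: grad f(x*) = H x* + g = (0, 0).
Eigenvalues of H: -2, 1.
Eigenvalues have mixed signs, so H is indefinite -> x* is a saddle point.

saddle


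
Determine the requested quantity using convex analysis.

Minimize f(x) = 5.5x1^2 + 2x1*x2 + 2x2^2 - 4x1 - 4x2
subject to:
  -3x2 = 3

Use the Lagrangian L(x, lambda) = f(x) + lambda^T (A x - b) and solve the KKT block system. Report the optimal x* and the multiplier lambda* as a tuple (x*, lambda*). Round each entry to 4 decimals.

Form the Lagrangian:
  L(x, lambda) = (1/2) x^T Q x + c^T x + lambda^T (A x - b)
Stationarity (grad_x L = 0): Q x + c + A^T lambda = 0.
Primal feasibility: A x = b.

This gives the KKT block system:
  [ Q   A^T ] [ x     ]   [-c ]
  [ A    0  ] [ lambda ] = [ b ]

Solving the linear system:
  x*      = (0.5455, -1)
  lambda* = (-2.303)
  f(x*)   = 4.3636

x* = (0.5455, -1), lambda* = (-2.303)


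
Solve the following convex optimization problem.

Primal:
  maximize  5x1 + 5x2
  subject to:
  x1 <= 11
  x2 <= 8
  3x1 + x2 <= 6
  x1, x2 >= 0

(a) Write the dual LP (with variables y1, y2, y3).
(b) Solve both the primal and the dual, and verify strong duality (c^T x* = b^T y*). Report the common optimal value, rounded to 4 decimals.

The standard primal-dual pair for 'max c^T x s.t. A x <= b, x >= 0' is:
  Dual:  min b^T y  s.t.  A^T y >= c,  y >= 0.

So the dual LP is:
  minimize  11y1 + 8y2 + 6y3
  subject to:
    y1 + 3y3 >= 5
    y2 + y3 >= 5
    y1, y2, y3 >= 0

Solving the primal: x* = (0, 6).
  primal value c^T x* = 30.
Solving the dual: y* = (0, 0, 5).
  dual value b^T y* = 30.
Strong duality: c^T x* = b^T y*. Confirmed.

30


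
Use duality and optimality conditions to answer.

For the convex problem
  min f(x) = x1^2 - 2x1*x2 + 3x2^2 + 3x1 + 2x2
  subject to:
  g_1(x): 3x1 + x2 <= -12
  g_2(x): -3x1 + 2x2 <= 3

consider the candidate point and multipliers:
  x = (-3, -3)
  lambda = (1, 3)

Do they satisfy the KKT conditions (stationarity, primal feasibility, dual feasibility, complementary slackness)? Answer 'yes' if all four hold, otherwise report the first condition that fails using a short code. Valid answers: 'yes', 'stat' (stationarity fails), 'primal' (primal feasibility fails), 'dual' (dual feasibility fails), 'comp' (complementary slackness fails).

Gradient of f: grad f(x) = Q x + c = (3, -10)
Constraint values g_i(x) = a_i^T x - b_i:
  g_1((-3, -3)) = 0
  g_2((-3, -3)) = 0
Stationarity residual: grad f(x) + sum_i lambda_i a_i = (-3, -3)
  -> stationarity FAILS
Primal feasibility (all g_i <= 0): OK
Dual feasibility (all lambda_i >= 0): OK
Complementary slackness (lambda_i * g_i(x) = 0 for all i): OK

Verdict: the first failing condition is stationarity -> stat.

stat


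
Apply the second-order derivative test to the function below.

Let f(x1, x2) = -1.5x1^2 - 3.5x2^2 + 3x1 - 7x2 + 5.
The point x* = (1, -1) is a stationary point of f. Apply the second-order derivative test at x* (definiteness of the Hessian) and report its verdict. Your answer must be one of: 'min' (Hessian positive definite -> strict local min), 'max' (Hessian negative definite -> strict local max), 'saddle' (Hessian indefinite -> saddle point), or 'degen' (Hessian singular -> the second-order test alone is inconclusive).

Compute the Hessian H = grad^2 f:
  H = [[-3, 0], [0, -7]]
Verify stationarity: grad f(x*) = H x* + g = (0, 0).
Eigenvalues of H: -7, -3.
Both eigenvalues < 0, so H is negative definite -> x* is a strict local max.

max


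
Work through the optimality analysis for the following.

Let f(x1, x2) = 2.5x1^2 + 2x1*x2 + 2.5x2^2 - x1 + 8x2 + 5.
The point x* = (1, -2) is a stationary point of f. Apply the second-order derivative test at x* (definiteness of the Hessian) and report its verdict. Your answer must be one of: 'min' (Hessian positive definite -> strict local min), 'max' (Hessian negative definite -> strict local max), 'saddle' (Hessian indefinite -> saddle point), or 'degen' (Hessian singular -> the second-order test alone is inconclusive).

Compute the Hessian H = grad^2 f:
  H = [[5, 2], [2, 5]]
Verify stationarity: grad f(x*) = H x* + g = (0, 0).
Eigenvalues of H: 3, 7.
Both eigenvalues > 0, so H is positive definite -> x* is a strict local min.

min


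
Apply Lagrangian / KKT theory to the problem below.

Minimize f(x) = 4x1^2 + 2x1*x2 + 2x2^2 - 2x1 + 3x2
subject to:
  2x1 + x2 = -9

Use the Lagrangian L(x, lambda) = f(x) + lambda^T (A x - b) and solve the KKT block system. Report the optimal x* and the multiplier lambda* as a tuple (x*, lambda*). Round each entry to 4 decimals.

Form the Lagrangian:
  L(x, lambda) = (1/2) x^T Q x + c^T x + lambda^T (A x - b)
Stationarity (grad_x L = 0): Q x + c + A^T lambda = 0.
Primal feasibility: A x = b.

This gives the KKT block system:
  [ Q   A^T ] [ x     ]   [-c ]
  [ A    0  ] [ lambda ] = [ b ]

Solving the linear system:
  x*      = (-2.875, -3.25)
  lambda* = (15.75)
  f(x*)   = 68.875

x* = (-2.875, -3.25), lambda* = (15.75)


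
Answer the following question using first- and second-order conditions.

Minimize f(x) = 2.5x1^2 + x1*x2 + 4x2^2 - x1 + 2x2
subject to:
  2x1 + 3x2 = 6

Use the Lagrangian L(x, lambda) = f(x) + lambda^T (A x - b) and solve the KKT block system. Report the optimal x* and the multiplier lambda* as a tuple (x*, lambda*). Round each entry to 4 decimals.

Form the Lagrangian:
  L(x, lambda) = (1/2) x^T Q x + c^T x + lambda^T (A x - b)
Stationarity (grad_x L = 0): Q x + c + A^T lambda = 0.
Primal feasibility: A x = b.

This gives the KKT block system:
  [ Q   A^T ] [ x     ]   [-c ]
  [ A    0  ] [ lambda ] = [ b ]

Solving the linear system:
  x*      = (1.5231, 0.9846)
  lambda* = (-3.8)
  f(x*)   = 11.6231

x* = (1.5231, 0.9846), lambda* = (-3.8)


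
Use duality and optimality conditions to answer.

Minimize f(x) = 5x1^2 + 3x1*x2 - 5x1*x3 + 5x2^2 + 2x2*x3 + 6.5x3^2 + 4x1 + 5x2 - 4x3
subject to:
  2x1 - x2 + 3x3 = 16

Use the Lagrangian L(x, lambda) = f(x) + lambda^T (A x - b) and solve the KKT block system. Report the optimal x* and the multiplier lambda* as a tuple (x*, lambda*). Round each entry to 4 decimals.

Form the Lagrangian:
  L(x, lambda) = (1/2) x^T Q x + c^T x + lambda^T (A x - b)
Stationarity (grad_x L = 0): Q x + c + A^T lambda = 0.
Primal feasibility: A x = b.

This gives the KKT block system:
  [ Q   A^T ] [ x     ]   [-c ]
  [ A    0  ] [ lambda ] = [ b ]

Solving the linear system:
  x*      = (2.6504, -2.3312, 2.7893)
  lambda* = (-4.7821)
  f(x*)   = 32.1512

x* = (2.6504, -2.3312, 2.7893), lambda* = (-4.7821)


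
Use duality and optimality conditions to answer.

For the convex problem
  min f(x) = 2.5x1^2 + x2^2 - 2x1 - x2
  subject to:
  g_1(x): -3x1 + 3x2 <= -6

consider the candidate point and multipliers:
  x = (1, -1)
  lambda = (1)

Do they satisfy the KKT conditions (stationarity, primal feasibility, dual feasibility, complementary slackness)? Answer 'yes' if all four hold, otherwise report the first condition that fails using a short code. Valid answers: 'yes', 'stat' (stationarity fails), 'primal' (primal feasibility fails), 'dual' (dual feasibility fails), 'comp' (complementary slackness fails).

Gradient of f: grad f(x) = Q x + c = (3, -3)
Constraint values g_i(x) = a_i^T x - b_i:
  g_1((1, -1)) = 0
Stationarity residual: grad f(x) + sum_i lambda_i a_i = (0, 0)
  -> stationarity OK
Primal feasibility (all g_i <= 0): OK
Dual feasibility (all lambda_i >= 0): OK
Complementary slackness (lambda_i * g_i(x) = 0 for all i): OK

Verdict: yes, KKT holds.

yes


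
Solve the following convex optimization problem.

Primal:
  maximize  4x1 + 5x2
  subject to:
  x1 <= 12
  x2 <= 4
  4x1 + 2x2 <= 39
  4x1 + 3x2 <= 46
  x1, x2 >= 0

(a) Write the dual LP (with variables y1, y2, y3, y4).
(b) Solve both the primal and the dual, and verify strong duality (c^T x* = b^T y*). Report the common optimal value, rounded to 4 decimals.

The standard primal-dual pair for 'max c^T x s.t. A x <= b, x >= 0' is:
  Dual:  min b^T y  s.t.  A^T y >= c,  y >= 0.

So the dual LP is:
  minimize  12y1 + 4y2 + 39y3 + 46y4
  subject to:
    y1 + 4y3 + 4y4 >= 4
    y2 + 2y3 + 3y4 >= 5
    y1, y2, y3, y4 >= 0

Solving the primal: x* = (7.75, 4).
  primal value c^T x* = 51.
Solving the dual: y* = (0, 3, 1, 0).
  dual value b^T y* = 51.
Strong duality: c^T x* = b^T y*. Confirmed.

51


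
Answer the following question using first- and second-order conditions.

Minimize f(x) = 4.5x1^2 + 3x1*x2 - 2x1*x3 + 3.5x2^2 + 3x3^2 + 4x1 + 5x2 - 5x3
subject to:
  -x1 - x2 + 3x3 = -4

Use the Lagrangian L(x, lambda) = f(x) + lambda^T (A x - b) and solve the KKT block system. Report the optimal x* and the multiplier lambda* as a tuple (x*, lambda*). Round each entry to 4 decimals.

Form the Lagrangian:
  L(x, lambda) = (1/2) x^T Q x + c^T x + lambda^T (A x - b)
Stationarity (grad_x L = 0): Q x + c + A^T lambda = 0.
Primal feasibility: A x = b.

This gives the KKT block system:
  [ Q   A^T ] [ x     ]   [-c ]
  [ A    0  ] [ lambda ] = [ b ]

Solving the linear system:
  x*      = (-0.2895, 0.0263, -1.4211)
  lambda* = (4.3158)
  f(x*)   = 11.6711

x* = (-0.2895, 0.0263, -1.4211), lambda* = (4.3158)


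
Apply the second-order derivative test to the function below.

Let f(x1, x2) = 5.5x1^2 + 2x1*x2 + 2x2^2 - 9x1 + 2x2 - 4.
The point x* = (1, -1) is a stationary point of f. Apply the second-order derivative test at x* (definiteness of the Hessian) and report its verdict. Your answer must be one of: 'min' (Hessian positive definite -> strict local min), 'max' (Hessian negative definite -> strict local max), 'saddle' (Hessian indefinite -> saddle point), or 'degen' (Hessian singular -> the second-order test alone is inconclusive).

Compute the Hessian H = grad^2 f:
  H = [[11, 2], [2, 4]]
Verify stationarity: grad f(x*) = H x* + g = (0, 0).
Eigenvalues of H: 3.4689, 11.5311.
Both eigenvalues > 0, so H is positive definite -> x* is a strict local min.

min


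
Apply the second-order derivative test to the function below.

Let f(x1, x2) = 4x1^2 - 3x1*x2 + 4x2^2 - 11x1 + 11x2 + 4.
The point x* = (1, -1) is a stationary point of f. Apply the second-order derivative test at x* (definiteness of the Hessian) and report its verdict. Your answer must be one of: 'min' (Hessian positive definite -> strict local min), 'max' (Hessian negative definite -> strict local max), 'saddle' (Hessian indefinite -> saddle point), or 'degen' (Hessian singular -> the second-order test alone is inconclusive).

Compute the Hessian H = grad^2 f:
  H = [[8, -3], [-3, 8]]
Verify stationarity: grad f(x*) = H x* + g = (0, 0).
Eigenvalues of H: 5, 11.
Both eigenvalues > 0, so H is positive definite -> x* is a strict local min.

min


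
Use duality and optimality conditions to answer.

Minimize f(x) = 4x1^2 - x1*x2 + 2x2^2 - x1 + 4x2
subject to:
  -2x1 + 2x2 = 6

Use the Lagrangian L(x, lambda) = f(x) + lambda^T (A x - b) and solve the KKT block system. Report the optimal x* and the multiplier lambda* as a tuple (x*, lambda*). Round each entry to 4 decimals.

Form the Lagrangian:
  L(x, lambda) = (1/2) x^T Q x + c^T x + lambda^T (A x - b)
Stationarity (grad_x L = 0): Q x + c + A^T lambda = 0.
Primal feasibility: A x = b.

This gives the KKT block system:
  [ Q   A^T ] [ x     ]   [-c ]
  [ A    0  ] [ lambda ] = [ b ]

Solving the linear system:
  x*      = (-1.2, 1.8)
  lambda* = (-6.2)
  f(x*)   = 22.8

x* = (-1.2, 1.8), lambda* = (-6.2)


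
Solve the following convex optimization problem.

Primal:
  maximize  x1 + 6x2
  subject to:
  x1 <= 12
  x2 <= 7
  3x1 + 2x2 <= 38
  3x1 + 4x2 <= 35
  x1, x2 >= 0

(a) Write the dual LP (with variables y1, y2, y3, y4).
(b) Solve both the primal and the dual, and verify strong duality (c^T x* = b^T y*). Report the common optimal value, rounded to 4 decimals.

The standard primal-dual pair for 'max c^T x s.t. A x <= b, x >= 0' is:
  Dual:  min b^T y  s.t.  A^T y >= c,  y >= 0.

So the dual LP is:
  minimize  12y1 + 7y2 + 38y3 + 35y4
  subject to:
    y1 + 3y3 + 3y4 >= 1
    y2 + 2y3 + 4y4 >= 6
    y1, y2, y3, y4 >= 0

Solving the primal: x* = (2.3333, 7).
  primal value c^T x* = 44.3333.
Solving the dual: y* = (0, 4.6667, 0, 0.3333).
  dual value b^T y* = 44.3333.
Strong duality: c^T x* = b^T y*. Confirmed.

44.3333


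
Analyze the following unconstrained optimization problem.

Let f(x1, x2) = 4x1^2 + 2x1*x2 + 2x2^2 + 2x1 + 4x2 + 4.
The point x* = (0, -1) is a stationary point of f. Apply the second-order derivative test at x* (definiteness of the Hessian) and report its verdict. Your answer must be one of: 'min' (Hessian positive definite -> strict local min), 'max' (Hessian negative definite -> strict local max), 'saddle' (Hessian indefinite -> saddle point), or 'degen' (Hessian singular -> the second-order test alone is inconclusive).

Compute the Hessian H = grad^2 f:
  H = [[8, 2], [2, 4]]
Verify stationarity: grad f(x*) = H x* + g = (0, 0).
Eigenvalues of H: 3.1716, 8.8284.
Both eigenvalues > 0, so H is positive definite -> x* is a strict local min.

min


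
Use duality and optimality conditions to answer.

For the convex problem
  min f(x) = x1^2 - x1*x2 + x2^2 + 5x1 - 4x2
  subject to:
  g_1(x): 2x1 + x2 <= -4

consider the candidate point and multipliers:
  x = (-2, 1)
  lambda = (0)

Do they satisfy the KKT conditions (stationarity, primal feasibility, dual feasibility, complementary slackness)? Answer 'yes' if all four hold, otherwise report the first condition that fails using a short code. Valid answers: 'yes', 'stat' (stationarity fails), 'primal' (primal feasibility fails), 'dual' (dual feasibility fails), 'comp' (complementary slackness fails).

Gradient of f: grad f(x) = Q x + c = (0, 0)
Constraint values g_i(x) = a_i^T x - b_i:
  g_1((-2, 1)) = 1
Stationarity residual: grad f(x) + sum_i lambda_i a_i = (0, 0)
  -> stationarity OK
Primal feasibility (all g_i <= 0): FAILS
Dual feasibility (all lambda_i >= 0): OK
Complementary slackness (lambda_i * g_i(x) = 0 for all i): OK

Verdict: the first failing condition is primal_feasibility -> primal.

primal


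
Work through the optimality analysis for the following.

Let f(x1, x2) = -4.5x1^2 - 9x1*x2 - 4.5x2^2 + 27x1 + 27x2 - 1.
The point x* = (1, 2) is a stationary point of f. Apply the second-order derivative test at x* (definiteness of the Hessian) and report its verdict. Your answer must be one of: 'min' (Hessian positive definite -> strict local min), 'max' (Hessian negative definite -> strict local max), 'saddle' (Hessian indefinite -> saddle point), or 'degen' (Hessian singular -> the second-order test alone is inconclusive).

Compute the Hessian H = grad^2 f:
  H = [[-9, -9], [-9, -9]]
Verify stationarity: grad f(x*) = H x* + g = (0, 0).
Eigenvalues of H: -18, 0.
H has a zero eigenvalue (singular; negative semidefinite but not definite), so H is neither positive definite, negative definite, nor indefinite. The second-order test alone is inconclusive -> degen.
(Indeed, f is constant along the null direction of H through x*, so x* is not a strict local extremum.)

degen


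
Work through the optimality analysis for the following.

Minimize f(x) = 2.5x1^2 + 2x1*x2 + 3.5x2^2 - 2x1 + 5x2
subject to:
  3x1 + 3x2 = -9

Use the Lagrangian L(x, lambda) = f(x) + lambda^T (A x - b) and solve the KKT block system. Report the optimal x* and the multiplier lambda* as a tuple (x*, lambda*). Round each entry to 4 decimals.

Form the Lagrangian:
  L(x, lambda) = (1/2) x^T Q x + c^T x + lambda^T (A x - b)
Stationarity (grad_x L = 0): Q x + c + A^T lambda = 0.
Primal feasibility: A x = b.

This gives the KKT block system:
  [ Q   A^T ] [ x     ]   [-c ]
  [ A    0  ] [ lambda ] = [ b ]

Solving the linear system:
  x*      = (-1, -2)
  lambda* = (3.6667)
  f(x*)   = 12.5

x* = (-1, -2), lambda* = (3.6667)


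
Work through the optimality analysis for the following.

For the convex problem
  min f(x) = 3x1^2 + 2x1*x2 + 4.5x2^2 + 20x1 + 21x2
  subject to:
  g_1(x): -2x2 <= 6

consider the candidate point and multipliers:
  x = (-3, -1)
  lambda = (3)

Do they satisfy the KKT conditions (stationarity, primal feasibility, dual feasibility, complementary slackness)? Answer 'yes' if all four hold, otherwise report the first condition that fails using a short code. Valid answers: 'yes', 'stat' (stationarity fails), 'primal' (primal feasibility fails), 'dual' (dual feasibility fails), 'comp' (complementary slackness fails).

Gradient of f: grad f(x) = Q x + c = (0, 6)
Constraint values g_i(x) = a_i^T x - b_i:
  g_1((-3, -1)) = -4
Stationarity residual: grad f(x) + sum_i lambda_i a_i = (0, 0)
  -> stationarity OK
Primal feasibility (all g_i <= 0): OK
Dual feasibility (all lambda_i >= 0): OK
Complementary slackness (lambda_i * g_i(x) = 0 for all i): FAILS

Verdict: the first failing condition is complementary_slackness -> comp.

comp


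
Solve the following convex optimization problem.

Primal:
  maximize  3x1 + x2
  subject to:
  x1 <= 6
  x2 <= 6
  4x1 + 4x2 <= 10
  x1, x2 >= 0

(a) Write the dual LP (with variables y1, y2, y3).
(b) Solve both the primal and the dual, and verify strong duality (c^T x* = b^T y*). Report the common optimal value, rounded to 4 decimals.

The standard primal-dual pair for 'max c^T x s.t. A x <= b, x >= 0' is:
  Dual:  min b^T y  s.t.  A^T y >= c,  y >= 0.

So the dual LP is:
  minimize  6y1 + 6y2 + 10y3
  subject to:
    y1 + 4y3 >= 3
    y2 + 4y3 >= 1
    y1, y2, y3 >= 0

Solving the primal: x* = (2.5, 0).
  primal value c^T x* = 7.5.
Solving the dual: y* = (0, 0, 0.75).
  dual value b^T y* = 7.5.
Strong duality: c^T x* = b^T y*. Confirmed.

7.5


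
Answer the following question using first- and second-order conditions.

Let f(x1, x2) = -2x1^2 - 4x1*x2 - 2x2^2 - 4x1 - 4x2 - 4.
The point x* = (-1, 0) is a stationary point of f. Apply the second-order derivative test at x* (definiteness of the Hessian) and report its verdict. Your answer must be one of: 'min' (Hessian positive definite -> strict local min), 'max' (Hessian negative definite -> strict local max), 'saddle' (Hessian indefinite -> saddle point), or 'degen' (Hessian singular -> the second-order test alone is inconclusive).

Compute the Hessian H = grad^2 f:
  H = [[-4, -4], [-4, -4]]
Verify stationarity: grad f(x*) = H x* + g = (0, 0).
Eigenvalues of H: -8, 0.
H has a zero eigenvalue (singular; negative semidefinite but not definite), so H is neither positive definite, negative definite, nor indefinite. The second-order test alone is inconclusive -> degen.
(Indeed, f is constant along the null direction of H through x*, so x* is not a strict local extremum.)

degen


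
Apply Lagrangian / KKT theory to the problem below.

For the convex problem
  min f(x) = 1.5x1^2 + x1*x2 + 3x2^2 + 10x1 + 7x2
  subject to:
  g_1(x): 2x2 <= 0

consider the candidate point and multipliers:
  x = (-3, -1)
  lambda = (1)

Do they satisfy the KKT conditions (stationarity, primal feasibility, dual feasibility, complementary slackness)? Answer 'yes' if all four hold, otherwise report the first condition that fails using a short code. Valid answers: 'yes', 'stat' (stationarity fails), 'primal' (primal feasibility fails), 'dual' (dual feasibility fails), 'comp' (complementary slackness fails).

Gradient of f: grad f(x) = Q x + c = (0, -2)
Constraint values g_i(x) = a_i^T x - b_i:
  g_1((-3, -1)) = -2
Stationarity residual: grad f(x) + sum_i lambda_i a_i = (0, 0)
  -> stationarity OK
Primal feasibility (all g_i <= 0): OK
Dual feasibility (all lambda_i >= 0): OK
Complementary slackness (lambda_i * g_i(x) = 0 for all i): FAILS

Verdict: the first failing condition is complementary_slackness -> comp.

comp


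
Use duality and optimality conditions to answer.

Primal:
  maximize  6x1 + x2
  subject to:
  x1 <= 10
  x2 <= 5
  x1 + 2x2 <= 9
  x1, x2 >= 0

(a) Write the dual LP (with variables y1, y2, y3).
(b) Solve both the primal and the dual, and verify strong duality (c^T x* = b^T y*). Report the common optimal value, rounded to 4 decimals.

The standard primal-dual pair for 'max c^T x s.t. A x <= b, x >= 0' is:
  Dual:  min b^T y  s.t.  A^T y >= c,  y >= 0.

So the dual LP is:
  minimize  10y1 + 5y2 + 9y3
  subject to:
    y1 + y3 >= 6
    y2 + 2y3 >= 1
    y1, y2, y3 >= 0

Solving the primal: x* = (9, 0).
  primal value c^T x* = 54.
Solving the dual: y* = (0, 0, 6).
  dual value b^T y* = 54.
Strong duality: c^T x* = b^T y*. Confirmed.

54
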